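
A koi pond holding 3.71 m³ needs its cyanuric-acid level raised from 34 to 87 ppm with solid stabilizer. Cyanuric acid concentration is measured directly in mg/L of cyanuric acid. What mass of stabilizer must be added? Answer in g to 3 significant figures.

Volume: 3.71 m³ = 3,710 L.
CYA to add: (87 − 34) = 53 mg/L × 3,710 L = 196.6 g cyanuric acid.

197 g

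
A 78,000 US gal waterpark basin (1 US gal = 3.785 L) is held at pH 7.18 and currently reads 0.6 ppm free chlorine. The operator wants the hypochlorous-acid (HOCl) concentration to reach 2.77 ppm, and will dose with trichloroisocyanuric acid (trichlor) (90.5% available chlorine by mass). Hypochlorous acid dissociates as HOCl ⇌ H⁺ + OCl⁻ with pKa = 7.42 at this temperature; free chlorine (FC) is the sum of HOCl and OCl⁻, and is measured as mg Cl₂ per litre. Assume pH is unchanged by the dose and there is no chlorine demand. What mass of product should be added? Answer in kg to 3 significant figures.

Volume: 78,000 US gal × 3.785 L/gal = 295,230 L.
[OCl⁻]/[HOCl] = 10^(pH − pKa) = 10^(7.18 − 7.42) = 0.5754; fraction as HOCl = 1/(1 + 0.5754) = 0.6347.
Free chlorine required for 2.77 ppm HOCl: 2.77 / 0.6347 = 4.364 ppm.
FC to add: 4.364 − 0.6 = 3.764 mg/L as Cl₂.
Cl₂ equivalent: 3.764 mg/L × 295,230 L = 1111 g.
Product at 90.5% available Cl: 1111 / 0.905 = 1228 g.

1.23 kg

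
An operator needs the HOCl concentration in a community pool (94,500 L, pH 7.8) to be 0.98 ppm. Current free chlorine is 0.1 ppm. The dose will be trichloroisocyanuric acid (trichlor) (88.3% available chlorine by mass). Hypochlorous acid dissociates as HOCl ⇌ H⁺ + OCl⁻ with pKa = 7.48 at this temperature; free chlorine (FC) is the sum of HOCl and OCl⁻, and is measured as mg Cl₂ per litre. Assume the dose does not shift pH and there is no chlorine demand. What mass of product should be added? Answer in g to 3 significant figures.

[OCl⁻]/[HOCl] = 10^(pH − pKa) = 10^(7.8 − 7.48) = 2.089; fraction as HOCl = 1/(1 + 2.089) = 0.3237.
Free chlorine required for 0.98 ppm HOCl: 0.98 / 0.3237 = 3.028 ppm.
FC to add: 3.028 − 0.1 = 2.928 mg/L as Cl₂.
Cl₂ equivalent: 2.928 mg/L × 94,500 L = 276.6 g.
Product at 88.3% available Cl: 276.6 / 0.883 = 313.3 g.

313 g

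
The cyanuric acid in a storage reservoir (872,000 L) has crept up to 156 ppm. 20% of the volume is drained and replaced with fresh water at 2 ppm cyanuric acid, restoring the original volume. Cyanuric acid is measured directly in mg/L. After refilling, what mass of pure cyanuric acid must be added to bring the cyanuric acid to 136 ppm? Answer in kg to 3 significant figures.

9.42 kg

After draining 20% and refilling: 156 × 0.80 + 2 × 0.20 = 125.2 ppm.
Deficit to target: 136 − 125.2 = 10.8 mg/L.
Mass: 10.8 mg/L × 872,000 L = 9418 g cyanuric acid.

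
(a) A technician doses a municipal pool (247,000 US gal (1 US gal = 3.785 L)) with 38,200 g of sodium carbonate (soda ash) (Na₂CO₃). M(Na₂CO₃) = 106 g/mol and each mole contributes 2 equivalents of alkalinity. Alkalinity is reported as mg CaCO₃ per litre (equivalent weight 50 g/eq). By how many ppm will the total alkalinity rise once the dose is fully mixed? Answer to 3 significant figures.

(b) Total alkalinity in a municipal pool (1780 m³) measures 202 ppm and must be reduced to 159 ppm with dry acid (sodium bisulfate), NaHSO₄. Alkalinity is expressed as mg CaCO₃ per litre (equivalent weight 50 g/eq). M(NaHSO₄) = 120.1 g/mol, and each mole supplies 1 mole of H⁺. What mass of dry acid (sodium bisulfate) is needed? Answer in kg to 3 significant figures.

(a) Volume: 247,000 US gal × 3.785 L/gal = 934,895 L.
(a) Moles of Na₂CO₃: 38,200 g ÷ 106 g/mol = 360.4 mol → 720.8 eq of alkalinity.
(a) As CaCO₃: 720.8 eq × 50 g/eq = 36,040 g.
(a) Rise: 36,040 g / 934,895 L × 1000 = 38.55 mg/L.

(b) Volume: 1780 m³ = 1,780,000 L.
(b) Alkalinity to neutralize: (202 − 159) = 43 mg/L as CaCO₃ × 1,780,000 L = 76,540 g as CaCO₃.
(b) Equivalents of H⁺ required: 76,540 ÷ 50 g/eq = 1531 eq = 1531 mol NaHSO₄.
(b) Mass of NaHSO₄: 1531 × 120.1 = 183,800 g.

(a) 38.5 ppm; (b) 184 kg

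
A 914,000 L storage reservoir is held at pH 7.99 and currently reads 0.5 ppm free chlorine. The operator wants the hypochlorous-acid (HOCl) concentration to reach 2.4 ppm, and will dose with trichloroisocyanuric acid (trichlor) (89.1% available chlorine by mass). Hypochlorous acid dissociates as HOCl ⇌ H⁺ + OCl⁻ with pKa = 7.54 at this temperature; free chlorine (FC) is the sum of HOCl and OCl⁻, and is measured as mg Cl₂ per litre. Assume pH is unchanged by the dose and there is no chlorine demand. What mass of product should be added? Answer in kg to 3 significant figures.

8.89 kg

[OCl⁻]/[HOCl] = 10^(pH − pKa) = 10^(7.99 − 7.54) = 2.818; fraction as HOCl = 1/(1 + 2.818) = 0.2619.
Free chlorine required for 2.4 ppm HOCl: 2.4 / 0.2619 = 9.164 ppm.
FC to add: 9.164 − 0.5 = 8.664 mg/L as Cl₂.
Cl₂ equivalent: 8.664 mg/L × 914,000 L = 7919 g.
Product at 89.1% available Cl: 7919 / 0.891 = 8888 g.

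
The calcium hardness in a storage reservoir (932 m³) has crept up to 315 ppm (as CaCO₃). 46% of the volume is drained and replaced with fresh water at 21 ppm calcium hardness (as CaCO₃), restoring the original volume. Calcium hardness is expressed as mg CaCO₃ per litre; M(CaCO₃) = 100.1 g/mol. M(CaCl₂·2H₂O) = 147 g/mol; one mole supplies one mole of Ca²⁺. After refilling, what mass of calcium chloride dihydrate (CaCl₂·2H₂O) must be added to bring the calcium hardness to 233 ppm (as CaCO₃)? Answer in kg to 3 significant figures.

72.9 kg

Volume: 932 m³ = 932,000 L.
After draining 46% and refilling: 315 × 0.54 + 21 × 0.46 = 179.76 ppm.
Deficit to target: 233 − 179.76 = 53.24 mg/L.
As CaCO₃: 53.24 mg/L × 932,000 L = 49,620 g; ÷ 100.1 = 495.7 mol Ca²⁺.
Mass: 495.7 × 147 = 72,870 g.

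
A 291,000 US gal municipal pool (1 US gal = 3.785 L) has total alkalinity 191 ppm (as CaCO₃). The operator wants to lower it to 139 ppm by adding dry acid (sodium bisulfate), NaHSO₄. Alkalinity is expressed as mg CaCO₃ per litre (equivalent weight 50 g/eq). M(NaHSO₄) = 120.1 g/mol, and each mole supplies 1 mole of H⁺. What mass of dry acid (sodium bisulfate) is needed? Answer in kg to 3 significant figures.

Volume: 291,000 US gal × 3.785 L/gal = 1,101,435 L.
Alkalinity to neutralize: (191 − 139) = 52 mg/L as CaCO₃ × 1,101,435 L = 57,270 g as CaCO₃.
Equivalents of H⁺ required: 57,270 ÷ 50 g/eq = 1145 eq = 1145 mol NaHSO₄.
Mass of NaHSO₄: 1145 × 120.1 = 137,600 g.

138 kg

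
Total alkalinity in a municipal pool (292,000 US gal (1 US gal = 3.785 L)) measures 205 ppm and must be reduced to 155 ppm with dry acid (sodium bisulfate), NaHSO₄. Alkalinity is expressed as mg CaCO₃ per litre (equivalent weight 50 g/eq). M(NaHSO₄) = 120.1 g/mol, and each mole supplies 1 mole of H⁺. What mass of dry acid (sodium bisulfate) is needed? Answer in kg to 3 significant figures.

Volume: 292,000 US gal × 3.785 L/gal = 1,105,220 L.
Alkalinity to neutralize: (205 − 155) = 50 mg/L as CaCO₃ × 1,105,220 L = 55,260 g as CaCO₃.
Equivalents of H⁺ required: 55,260 ÷ 50 g/eq = 1105 eq = 1105 mol NaHSO₄.
Mass of NaHSO₄: 1105 × 120.1 = 132,700 g.

133 kg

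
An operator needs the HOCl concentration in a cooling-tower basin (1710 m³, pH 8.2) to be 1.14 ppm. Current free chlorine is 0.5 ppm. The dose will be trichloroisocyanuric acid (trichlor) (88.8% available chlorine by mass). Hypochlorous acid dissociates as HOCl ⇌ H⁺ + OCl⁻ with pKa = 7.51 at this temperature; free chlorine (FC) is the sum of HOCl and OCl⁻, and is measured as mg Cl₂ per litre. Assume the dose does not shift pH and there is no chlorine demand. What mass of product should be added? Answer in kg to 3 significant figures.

12.0 kg

Volume: 1710 m³ = 1,710,000 L.
[OCl⁻]/[HOCl] = 10^(pH − pKa) = 10^(8.2 − 7.51) = 4.898; fraction as HOCl = 1/(1 + 4.898) = 0.1696.
Free chlorine required for 1.14 ppm HOCl: 1.14 / 0.1696 = 6.723 ppm.
FC to add: 6.723 − 0.5 = 6.223 mg/L as Cl₂.
Cl₂ equivalent: 6.223 mg/L × 1,710,000 L = 10,640 g.
Product at 88.8% available Cl: 10,640 / 0.888 = 11,980 g.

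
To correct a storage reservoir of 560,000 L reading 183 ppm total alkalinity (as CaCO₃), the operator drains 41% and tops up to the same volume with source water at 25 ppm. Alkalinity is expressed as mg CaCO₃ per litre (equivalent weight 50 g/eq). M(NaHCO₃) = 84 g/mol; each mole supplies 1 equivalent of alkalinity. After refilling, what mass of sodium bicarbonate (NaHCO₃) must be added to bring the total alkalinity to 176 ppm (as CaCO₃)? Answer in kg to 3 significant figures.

After draining 41% and refilling: 183 × 0.59 + 25 × 0.41 = 118.22 ppm.
Deficit to target: 176 − 118.22 = 57.78 mg/L.
As CaCO₃: 57.78 mg/L × 560,000 L = 32,360 g; ÷ 50 g/eq ÷ 1 = 647.1 mol NaHCO₃.
Mass: 647.1 × 84 = 54,360 g.

54.4 kg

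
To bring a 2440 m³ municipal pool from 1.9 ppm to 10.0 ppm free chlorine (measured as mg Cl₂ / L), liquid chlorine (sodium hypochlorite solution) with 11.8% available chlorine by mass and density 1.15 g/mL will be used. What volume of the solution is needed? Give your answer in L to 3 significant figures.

Volume: 2440 m³ = 2,440,000 L.
Chlorine deficit: 10.0 − 1.9 = 8.1 ppm = 8.1 mg/L as Cl₂.
Cl₂ equivalent needed: 8.1 mg/L × 2,440,000 L = 19,760,000 mg = 19,760 g.
Product at 11.8% available chlorine: 19,760 / 0.118 = 167,500 g.
Volume at density 1.15 g/mL: 167,500 g ÷ 1.15 g/mL = 145,600 mL.

146 L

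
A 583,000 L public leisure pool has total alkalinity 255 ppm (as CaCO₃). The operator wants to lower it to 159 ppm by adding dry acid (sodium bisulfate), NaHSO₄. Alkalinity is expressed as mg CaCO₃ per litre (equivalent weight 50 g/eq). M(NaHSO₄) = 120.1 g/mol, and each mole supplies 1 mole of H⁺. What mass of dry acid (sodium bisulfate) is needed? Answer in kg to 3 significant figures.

134 kg

Alkalinity to neutralize: (255 − 159) = 96 mg/L as CaCO₃ × 583,000 L = 55,970 g as CaCO₃.
Equivalents of H⁺ required: 55,970 ÷ 50 g/eq = 1119 eq = 1119 mol NaHSO₄.
Mass of NaHSO₄: 1119 × 120.1 = 134,400 g.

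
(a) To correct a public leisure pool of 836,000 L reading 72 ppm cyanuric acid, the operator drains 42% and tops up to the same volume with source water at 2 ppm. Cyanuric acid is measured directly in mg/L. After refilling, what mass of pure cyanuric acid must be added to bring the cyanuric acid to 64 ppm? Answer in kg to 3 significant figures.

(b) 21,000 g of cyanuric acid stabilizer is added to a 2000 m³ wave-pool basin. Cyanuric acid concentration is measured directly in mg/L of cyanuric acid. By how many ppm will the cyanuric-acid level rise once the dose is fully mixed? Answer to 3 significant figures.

(a) 17.9 kg; (b) 10.5 ppm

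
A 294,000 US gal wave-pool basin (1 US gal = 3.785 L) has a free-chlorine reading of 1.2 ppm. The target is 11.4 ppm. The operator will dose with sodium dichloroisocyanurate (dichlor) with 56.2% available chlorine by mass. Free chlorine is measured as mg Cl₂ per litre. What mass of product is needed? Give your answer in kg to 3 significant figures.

20.2 kg

Volume: 294,000 US gal × 3.785 L/gal = 1,112,790 L.
Chlorine deficit: 11.4 − 1.2 = 10.2 ppm = 10.2 mg/L as Cl₂.
Cl₂ equivalent needed: 10.2 mg/L × 1,112,790 L = 11,350,000 mg = 11,350 g.
Product at 56.2% available chlorine: 11,350 / 0.562 = 20,200 g.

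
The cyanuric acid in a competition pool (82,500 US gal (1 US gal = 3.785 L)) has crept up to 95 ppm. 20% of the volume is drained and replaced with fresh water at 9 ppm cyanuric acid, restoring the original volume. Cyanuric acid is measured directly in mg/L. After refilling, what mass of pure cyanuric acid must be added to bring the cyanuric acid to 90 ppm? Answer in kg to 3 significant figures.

3.81 kg

Volume: 82,500 US gal × 3.785 L/gal = 312,262 L.
After draining 20% and refilling: 95 × 0.80 + 9 × 0.20 = 77.8 ppm.
Deficit to target: 90 − 77.8 = 12.2 mg/L.
Mass: 12.2 mg/L × 312,262 L = 3810 g cyanuric acid.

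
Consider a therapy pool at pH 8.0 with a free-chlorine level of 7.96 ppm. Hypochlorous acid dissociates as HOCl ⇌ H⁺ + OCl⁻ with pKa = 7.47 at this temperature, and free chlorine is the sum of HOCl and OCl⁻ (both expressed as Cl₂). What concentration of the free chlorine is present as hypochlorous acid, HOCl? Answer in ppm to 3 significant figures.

1.81 ppm

[OCl⁻]/[HOCl] = 10^(pH − pKa) = 10^(8.0 − 7.47) = 10^0.53 = 3.388.
Fraction as HOCl = 1 / (1 + 3.388) = 0.2279.
HOCl = 0.2279 × 7.96 ppm = 1.814 ppm.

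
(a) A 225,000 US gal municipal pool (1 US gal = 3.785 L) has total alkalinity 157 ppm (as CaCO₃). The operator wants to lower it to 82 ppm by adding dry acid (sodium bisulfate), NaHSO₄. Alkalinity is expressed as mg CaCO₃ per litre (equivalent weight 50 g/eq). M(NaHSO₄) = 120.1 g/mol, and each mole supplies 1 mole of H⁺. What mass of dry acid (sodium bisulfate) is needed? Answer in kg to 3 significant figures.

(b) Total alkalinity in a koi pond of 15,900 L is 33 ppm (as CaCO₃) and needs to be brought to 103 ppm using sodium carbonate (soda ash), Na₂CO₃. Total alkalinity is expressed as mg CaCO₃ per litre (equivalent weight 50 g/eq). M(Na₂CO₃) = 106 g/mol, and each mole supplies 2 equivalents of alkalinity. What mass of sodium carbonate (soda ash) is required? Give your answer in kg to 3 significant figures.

(a) 153 kg; (b) 1.18 kg

(a) Volume: 225,000 US gal × 3.785 L/gal = 851,625 L.
(a) Alkalinity to neutralize: (157 − 82) = 75 mg/L as CaCO₃ × 851,625 L = 63,870 g as CaCO₃.
(a) Equivalents of H⁺ required: 63,870 ÷ 50 g/eq = 1277 eq = 1277 mol NaHSO₄.
(a) Mass of NaHSO₄: 1277 × 120.1 = 153,400 g.

(b) Alkalinity to add: (103 − 33) = 70 mg/L as CaCO₃ × 15,900 L = 1113 g as CaCO₃.
(b) Equivalents: 1113 g ÷ 50 g/eq = 22.26 eq.
(b) Each mole of Na₂CO₃ supplies 2 eq, so 22.26 / 2 = 11.13 mol.
(b) Mass: 11.13 mol × 106 g/mol = 1180 g.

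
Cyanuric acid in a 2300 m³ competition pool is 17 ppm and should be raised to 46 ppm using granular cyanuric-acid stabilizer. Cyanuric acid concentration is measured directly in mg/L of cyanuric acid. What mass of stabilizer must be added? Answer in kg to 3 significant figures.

Volume: 2300 m³ = 2,300,000 L.
CYA to add: (46 − 17) = 29 mg/L × 2,300,000 L = 66,700 g cyanuric acid.

66.7 kg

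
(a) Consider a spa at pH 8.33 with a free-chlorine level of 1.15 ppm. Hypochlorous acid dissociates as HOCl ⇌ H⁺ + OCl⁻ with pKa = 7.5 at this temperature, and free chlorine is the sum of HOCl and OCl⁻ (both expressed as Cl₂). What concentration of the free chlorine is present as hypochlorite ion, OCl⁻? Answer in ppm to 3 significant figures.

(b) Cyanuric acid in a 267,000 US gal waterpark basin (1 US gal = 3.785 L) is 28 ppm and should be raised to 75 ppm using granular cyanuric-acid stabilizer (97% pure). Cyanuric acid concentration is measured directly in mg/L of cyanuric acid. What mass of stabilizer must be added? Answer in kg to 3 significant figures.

(a) [OCl⁻]/[HOCl] = 10^(pH − pKa) = 10^(8.33 − 7.5) = 10^0.83 = 6.761.
(a) Fraction as HOCl = 1 / (1 + 6.761) = 0.1289.
(a) OCl⁻ = (1 − 0.1289) × 1.15 ppm = 1.002 ppm.

(b) Volume: 267,000 US gal × 3.785 L/gal = 1,010,595 L.
(b) CYA to add: (75 − 28) = 47 mg/L × 1,010,595 L = 47,500 g cyanuric acid.
(b) At 97% purity: 47,500 / 0.97 = 48,970 g product.

(a) 1.00 ppm; (b) 49.0 kg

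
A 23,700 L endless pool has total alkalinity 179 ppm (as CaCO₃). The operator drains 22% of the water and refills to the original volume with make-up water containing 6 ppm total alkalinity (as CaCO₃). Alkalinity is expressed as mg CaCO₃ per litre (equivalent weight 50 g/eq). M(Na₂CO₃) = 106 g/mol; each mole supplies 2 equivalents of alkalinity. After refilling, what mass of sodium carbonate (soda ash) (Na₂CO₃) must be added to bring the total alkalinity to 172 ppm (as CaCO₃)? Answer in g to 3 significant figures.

780 g

After draining 22% and refilling: 179 × 0.78 + 6 × 0.22 = 140.94 ppm.
Deficit to target: 172 − 140.94 = 31.06 mg/L.
As CaCO₃: 31.06 mg/L × 23,700 L = 736.1 g; ÷ 50 g/eq ÷ 2 = 7.361 mol Na₂CO₃.
Mass: 7.361 × 106 = 780.3 g.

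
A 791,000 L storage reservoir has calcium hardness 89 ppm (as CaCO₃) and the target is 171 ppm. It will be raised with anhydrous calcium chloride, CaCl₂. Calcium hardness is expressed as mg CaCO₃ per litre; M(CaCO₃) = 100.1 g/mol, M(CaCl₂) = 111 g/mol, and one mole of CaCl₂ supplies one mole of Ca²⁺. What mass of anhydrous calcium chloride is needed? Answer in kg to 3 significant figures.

Hardness to add: (171 − 89) = 82 mg/L as CaCO₃ × 791,000 L = 64,860 g as CaCO₃.
Moles of Ca²⁺ (1 mol Ca²⁺ ≡ 1 mol CaCO₃): 64,860 / 100.1 g/mol = 648 mol.
Mass of CaCl₂: 648 × 111 = 71,920 g.

71.9 kg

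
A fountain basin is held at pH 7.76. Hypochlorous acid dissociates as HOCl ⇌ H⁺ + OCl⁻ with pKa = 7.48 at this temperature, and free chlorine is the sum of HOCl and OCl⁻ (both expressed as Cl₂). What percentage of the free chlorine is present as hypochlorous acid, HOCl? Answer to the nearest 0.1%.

[OCl⁻]/[HOCl] = 10^(pH − pKa) = 10^(7.76 − 7.48) = 10^0.28 = 1.905.
Fraction as HOCl = 1 / (1 + 1.905) = 0.3442.

34.4%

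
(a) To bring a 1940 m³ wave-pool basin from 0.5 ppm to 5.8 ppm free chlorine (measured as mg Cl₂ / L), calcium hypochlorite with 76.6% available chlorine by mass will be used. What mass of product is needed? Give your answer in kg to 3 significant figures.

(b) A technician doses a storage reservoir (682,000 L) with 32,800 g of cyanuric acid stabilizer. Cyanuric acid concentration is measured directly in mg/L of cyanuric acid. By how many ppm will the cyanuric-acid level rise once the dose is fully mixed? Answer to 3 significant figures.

(a) Volume: 1940 m³ = 1,940,000 L.
(a) Chlorine deficit: 5.8 − 0.5 = 5.3 ppm = 5.3 mg/L as Cl₂.
(a) Cl₂ equivalent needed: 5.3 mg/L × 1,940,000 L = 10,280,000 mg = 10,280 g.
(a) Product at 76.6% available chlorine: 10,280 / 0.766 = 13,420 g.

(b) Rise: 32,800 g / 682,000 L × 1000 = 48.09 mg/L.

(a) 13.4 kg; (b) 48.1 ppm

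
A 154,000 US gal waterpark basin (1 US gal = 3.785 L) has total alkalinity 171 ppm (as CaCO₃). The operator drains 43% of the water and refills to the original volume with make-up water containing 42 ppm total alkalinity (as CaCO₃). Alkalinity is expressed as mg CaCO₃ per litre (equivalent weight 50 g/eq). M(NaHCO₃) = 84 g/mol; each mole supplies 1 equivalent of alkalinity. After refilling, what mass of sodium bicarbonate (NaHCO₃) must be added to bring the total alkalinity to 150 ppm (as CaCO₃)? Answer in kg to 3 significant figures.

Volume: 154,000 US gal × 3.785 L/gal = 582,890 L.
After draining 43% and refilling: 171 × 0.57 + 42 × 0.43 = 115.53 ppm.
Deficit to target: 150 − 115.53 = 34.47 mg/L.
As CaCO₃: 34.47 mg/L × 582,890 L = 20,090 g; ÷ 50 g/eq ÷ 1 = 401.8 mol NaHCO₃.
Mass: 401.8 × 84 = 33,750 g.

33.8 kg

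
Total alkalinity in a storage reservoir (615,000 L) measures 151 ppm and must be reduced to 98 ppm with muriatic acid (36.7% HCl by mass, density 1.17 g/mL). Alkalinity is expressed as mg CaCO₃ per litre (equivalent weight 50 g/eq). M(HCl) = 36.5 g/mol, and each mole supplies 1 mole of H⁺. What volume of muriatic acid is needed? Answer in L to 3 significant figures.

55.4 L

Alkalinity to neutralize: (151 − 98) = 53 mg/L as CaCO₃ × 615,000 L = 32,600 g as CaCO₃.
Equivalents of H⁺ required: 32,600 ÷ 50 g/eq = 651.9 eq = 651.9 mol HCl.
Mass of HCl: 651.9 × 36.5 = 23,790 g.
Mass of 36.7% solution: 23,790 / 0.367 = 64,830 g.
Volume: 64,830 g ÷ 1.17 g/mL = 55,410 mL.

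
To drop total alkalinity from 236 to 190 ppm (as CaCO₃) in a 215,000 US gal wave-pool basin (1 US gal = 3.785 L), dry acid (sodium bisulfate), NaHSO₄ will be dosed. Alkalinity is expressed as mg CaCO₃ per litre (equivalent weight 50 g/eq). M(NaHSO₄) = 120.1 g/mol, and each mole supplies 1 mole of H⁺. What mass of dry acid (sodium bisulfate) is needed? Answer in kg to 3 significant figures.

89.9 kg

Volume: 215,000 US gal × 3.785 L/gal = 813,775 L.
Alkalinity to neutralize: (236 − 190) = 46 mg/L as CaCO₃ × 813,775 L = 37,430 g as CaCO₃.
Equivalents of H⁺ required: 37,430 ÷ 50 g/eq = 748.7 eq = 748.7 mol NaHSO₄.
Mass of NaHSO₄: 748.7 × 120.1 = 89,920 g.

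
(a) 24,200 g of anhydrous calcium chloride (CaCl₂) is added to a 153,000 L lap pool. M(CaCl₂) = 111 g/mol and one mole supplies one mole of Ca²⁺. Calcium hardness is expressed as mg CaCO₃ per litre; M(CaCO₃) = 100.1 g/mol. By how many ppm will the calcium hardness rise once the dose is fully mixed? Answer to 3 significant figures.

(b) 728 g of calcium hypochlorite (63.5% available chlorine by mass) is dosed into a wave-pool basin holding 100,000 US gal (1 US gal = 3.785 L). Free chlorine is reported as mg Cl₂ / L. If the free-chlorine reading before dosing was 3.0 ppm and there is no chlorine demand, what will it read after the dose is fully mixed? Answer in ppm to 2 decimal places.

(a) 143 ppm; (b) 4.22 ppm

(a) Moles of Ca²⁺: 24,200 g ÷ 111 g/mol = 218 mol.
(a) As CaCO₃: 218 mol × 100.1 g/mol = 21,820 g.
(a) Rise: 21,820 g / 153,000 L × 1000 = 142.6 mg/L.

(b) Volume: 100,000 US gal × 3.785 L/gal = 378,500 L.
(b) Available chlorine delivered: 728 g × 0.635 = 462.3 g as Cl₂.
(b) Concentration rise: 462.3 g / 378,500 L = 1.221 mg/L = 1.22 ppm.
(b) Final FC: 3.0 + 1.22 = 4.22 ppm.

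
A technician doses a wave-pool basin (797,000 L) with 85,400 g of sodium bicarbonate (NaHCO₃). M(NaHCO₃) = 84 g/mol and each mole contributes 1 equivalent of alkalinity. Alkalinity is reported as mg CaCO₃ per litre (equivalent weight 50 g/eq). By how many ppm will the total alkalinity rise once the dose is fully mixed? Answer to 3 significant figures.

Moles of NaHCO₃: 85,400 g ÷ 84 g/mol = 1017 mol → 1017 eq of alkalinity.
As CaCO₃: 1017 eq × 50 g/eq = 50,830 g.
Rise: 50,830 g / 797,000 L × 1000 = 63.78 mg/L.

63.8 ppm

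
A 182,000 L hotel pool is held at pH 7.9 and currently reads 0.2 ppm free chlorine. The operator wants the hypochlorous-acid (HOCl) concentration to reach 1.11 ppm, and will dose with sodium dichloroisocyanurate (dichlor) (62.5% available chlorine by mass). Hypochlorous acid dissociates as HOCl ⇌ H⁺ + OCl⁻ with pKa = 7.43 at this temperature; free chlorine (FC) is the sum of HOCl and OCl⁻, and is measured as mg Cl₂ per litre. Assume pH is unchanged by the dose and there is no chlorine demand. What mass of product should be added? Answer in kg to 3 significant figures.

[OCl⁻]/[HOCl] = 10^(pH − pKa) = 10^(7.9 − 7.43) = 2.951; fraction as HOCl = 1/(1 + 2.951) = 0.2531.
Free chlorine required for 1.11 ppm HOCl: 1.11 / 0.2531 = 4.386 ppm.
FC to add: 4.386 − 0.2 = 4.186 mg/L as Cl₂.
Cl₂ equivalent: 4.186 mg/L × 182,000 L = 761.8 g.
Product at 62.5% available Cl: 761.8 / 0.625 = 1219 g.

1.22 kg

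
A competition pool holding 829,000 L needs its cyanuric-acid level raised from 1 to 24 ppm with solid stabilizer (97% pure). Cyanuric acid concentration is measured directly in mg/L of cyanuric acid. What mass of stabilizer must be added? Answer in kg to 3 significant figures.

CYA to add: (24 − 1) = 23 mg/L × 829,000 L = 19,070 g cyanuric acid.
At 97% purity: 19,070 / 0.97 = 19,660 g product.

19.7 kg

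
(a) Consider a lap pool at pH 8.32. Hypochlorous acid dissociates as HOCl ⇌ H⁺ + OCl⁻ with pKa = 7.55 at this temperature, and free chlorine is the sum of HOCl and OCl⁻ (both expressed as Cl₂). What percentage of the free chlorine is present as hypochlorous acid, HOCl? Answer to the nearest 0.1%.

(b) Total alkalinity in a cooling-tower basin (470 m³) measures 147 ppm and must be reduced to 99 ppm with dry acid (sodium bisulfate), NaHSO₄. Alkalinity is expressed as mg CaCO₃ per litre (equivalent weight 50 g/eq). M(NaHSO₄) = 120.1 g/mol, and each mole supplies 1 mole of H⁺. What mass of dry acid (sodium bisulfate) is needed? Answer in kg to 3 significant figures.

(a) 14.5%; (b) 54.2 kg

(a) [OCl⁻]/[HOCl] = 10^(pH − pKa) = 10^(8.32 − 7.55) = 10^0.77 = 5.888.
(a) Fraction as HOCl = 1 / (1 + 5.888) = 0.1452.

(b) Volume: 470 m³ = 470,000 L.
(b) Alkalinity to neutralize: (147 − 99) = 48 mg/L as CaCO₃ × 470,000 L = 22,560 g as CaCO₃.
(b) Equivalents of H⁺ required: 22,560 ÷ 50 g/eq = 451.2 eq = 451.2 mol NaHSO₄.
(b) Mass of NaHSO₄: 451.2 × 120.1 = 54,190 g.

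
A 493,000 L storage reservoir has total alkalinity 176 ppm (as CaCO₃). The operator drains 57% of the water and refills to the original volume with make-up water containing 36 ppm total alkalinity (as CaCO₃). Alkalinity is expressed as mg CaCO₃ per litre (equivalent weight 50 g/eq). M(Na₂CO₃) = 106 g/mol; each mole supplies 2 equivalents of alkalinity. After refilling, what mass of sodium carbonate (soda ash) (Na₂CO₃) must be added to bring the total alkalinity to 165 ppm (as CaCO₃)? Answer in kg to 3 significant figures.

After draining 57% and refilling: 176 × 0.43 + 36 × 0.57 = 96.2 ppm.
Deficit to target: 165 − 96.2 = 68.8 mg/L.
As CaCO₃: 68.8 mg/L × 493,000 L = 33,920 g; ÷ 50 g/eq ÷ 2 = 339.2 mol Na₂CO₃.
Mass: 339.2 × 106 = 35,950 g.

36.0 kg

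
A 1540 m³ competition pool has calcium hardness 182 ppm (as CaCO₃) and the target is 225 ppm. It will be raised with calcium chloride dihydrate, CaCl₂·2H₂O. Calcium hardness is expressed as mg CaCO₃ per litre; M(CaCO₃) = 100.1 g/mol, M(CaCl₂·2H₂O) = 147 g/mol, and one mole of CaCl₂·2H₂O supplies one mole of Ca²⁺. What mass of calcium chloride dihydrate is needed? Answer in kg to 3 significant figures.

97.2 kg

Volume: 1540 m³ = 1,540,000 L.
Hardness to add: (225 − 182) = 43 mg/L as CaCO₃ × 1,540,000 L = 66,220 g as CaCO₃.
Moles of Ca²⁺ (1 mol Ca²⁺ ≡ 1 mol CaCO₃): 66,220 / 100.1 g/mol = 661.5 mol.
Mass of CaCl₂·2H₂O: 661.5 × 147 = 97,250 g.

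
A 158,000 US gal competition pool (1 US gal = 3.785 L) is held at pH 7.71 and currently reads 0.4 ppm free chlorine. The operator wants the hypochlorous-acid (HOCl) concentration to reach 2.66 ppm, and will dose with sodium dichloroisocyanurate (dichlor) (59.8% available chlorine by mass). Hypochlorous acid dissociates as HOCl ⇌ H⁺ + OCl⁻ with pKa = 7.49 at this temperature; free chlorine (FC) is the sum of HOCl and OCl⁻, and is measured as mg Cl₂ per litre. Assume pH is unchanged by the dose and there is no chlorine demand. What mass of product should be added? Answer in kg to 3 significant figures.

6.67 kg

Volume: 158,000 US gal × 3.785 L/gal = 598,030 L.
[OCl⁻]/[HOCl] = 10^(pH − pKa) = 10^(7.71 − 7.49) = 1.66; fraction as HOCl = 1/(1 + 1.66) = 0.376.
Free chlorine required for 2.66 ppm HOCl: 2.66 / 0.376 = 7.075 ppm.
FC to add: 7.075 − 0.4 = 6.675 mg/L as Cl₂.
Cl₂ equivalent: 6.675 mg/L × 598,030 L = 3992 g.
Product at 59.8% available Cl: 3992 / 0.598 = 6675 g.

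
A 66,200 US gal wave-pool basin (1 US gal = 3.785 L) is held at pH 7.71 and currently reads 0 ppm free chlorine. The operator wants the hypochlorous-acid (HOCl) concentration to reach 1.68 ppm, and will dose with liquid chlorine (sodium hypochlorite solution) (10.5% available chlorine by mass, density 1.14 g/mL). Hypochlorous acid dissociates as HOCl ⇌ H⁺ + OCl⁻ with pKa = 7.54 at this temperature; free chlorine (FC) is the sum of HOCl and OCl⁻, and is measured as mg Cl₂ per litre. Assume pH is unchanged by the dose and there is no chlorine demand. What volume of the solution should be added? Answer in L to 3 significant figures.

8.72 L

Volume: 66,200 US gal × 3.785 L/gal = 250,567 L.
[OCl⁻]/[HOCl] = 10^(pH − pKa) = 10^(7.71 − 7.54) = 1.479; fraction as HOCl = 1/(1 + 1.479) = 0.4034.
Free chlorine required for 1.68 ppm HOCl: 1.68 / 0.4034 = 4.165 ppm.
FC to add: 4.165 − 0 = 4.165 mg/L as Cl₂.
Cl₂ equivalent: 4.165 mg/L × 250,567 L = 1044 g.
Product at 10.5% available Cl: 1044 / 0.105 = 9939 g.
Volume: 9939 g ÷ 1.14 g/mL = 8718 mL.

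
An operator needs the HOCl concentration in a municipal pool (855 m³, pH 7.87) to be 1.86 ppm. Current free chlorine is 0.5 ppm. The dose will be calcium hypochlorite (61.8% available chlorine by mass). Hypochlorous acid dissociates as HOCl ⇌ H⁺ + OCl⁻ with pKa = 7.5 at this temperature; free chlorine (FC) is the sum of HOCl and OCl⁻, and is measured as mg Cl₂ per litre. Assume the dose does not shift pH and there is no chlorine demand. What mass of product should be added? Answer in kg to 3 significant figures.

Volume: 855 m³ = 855,000 L.
[OCl⁻]/[HOCl] = 10^(pH − pKa) = 10^(7.87 − 7.5) = 2.344; fraction as HOCl = 1/(1 + 2.344) = 0.299.
Free chlorine required for 1.86 ppm HOCl: 1.86 / 0.299 = 6.22 ppm.
FC to add: 6.22 − 0.5 = 5.72 mg/L as Cl₂.
Cl₂ equivalent: 5.72 mg/L × 855,000 L = 4891 g.
Product at 61.8% available Cl: 4891 / 0.618 = 7914 g.

7.91 kg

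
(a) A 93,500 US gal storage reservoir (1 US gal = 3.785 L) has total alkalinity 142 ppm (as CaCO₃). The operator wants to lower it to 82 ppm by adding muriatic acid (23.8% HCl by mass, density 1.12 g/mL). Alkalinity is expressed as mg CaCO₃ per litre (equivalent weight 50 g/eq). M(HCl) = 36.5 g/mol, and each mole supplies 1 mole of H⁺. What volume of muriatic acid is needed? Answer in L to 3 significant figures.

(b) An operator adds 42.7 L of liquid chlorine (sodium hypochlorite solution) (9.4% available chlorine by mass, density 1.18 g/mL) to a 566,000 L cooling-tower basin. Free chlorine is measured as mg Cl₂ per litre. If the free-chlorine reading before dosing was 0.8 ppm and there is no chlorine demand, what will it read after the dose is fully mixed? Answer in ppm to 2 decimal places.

(a) Volume: 93,500 US gal × 3.785 L/gal = 353,898 L.
(a) Alkalinity to neutralize: (142 − 82) = 60 mg/L as CaCO₃ × 353,898 L = 21,230 g as CaCO₃.
(a) Equivalents of H⁺ required: 21,230 ÷ 50 g/eq = 424.7 eq = 424.7 mol HCl.
(a) Mass of HCl: 424.7 × 36.5 = 15,500 g.
(a) Mass of 23.8% solution: 15,500 / 0.238 = 65,130 g.
(a) Volume: 65,130 g ÷ 1.12 g/mL = 58,150 mL.

(b) Mass of solution: 42.7 L × 1000 mL/L × 1.18 g/mL = 50,390 g.
(b) Available chlorine delivered: 50,390 g × 0.094 = 4736 g as Cl₂.
(b) Concentration rise: 4736 g / 566,000 L = 8.368 mg/L = 8.37 ppm.
(b) Final FC: 0.8 + 8.37 = 9.17 ppm.

(a) 58.2 L; (b) 9.17 ppm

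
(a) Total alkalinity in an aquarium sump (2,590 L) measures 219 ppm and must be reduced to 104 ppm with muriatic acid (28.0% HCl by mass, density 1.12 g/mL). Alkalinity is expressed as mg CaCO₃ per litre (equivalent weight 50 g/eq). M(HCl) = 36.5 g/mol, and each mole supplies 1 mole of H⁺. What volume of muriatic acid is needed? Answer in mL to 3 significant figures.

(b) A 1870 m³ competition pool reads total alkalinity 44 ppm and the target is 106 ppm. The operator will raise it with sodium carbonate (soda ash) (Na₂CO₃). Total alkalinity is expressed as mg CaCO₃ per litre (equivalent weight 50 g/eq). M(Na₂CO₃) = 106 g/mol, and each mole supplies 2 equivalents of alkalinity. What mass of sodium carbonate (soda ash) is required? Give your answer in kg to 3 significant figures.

(a) Alkalinity to neutralize: (219 − 104) = 115 mg/L as CaCO₃ × 2,590 L = 297.9 g as CaCO₃.
(a) Equivalents of H⁺ required: 297.9 ÷ 50 g/eq = 5.957 eq = 5.957 mol HCl.
(a) Mass of HCl: 5.957 × 36.5 = 217.4 g.
(a) Mass of 28.0% solution: 217.4 / 0.28 = 776.5 g.
(a) Volume: 776.5 g ÷ 1.12 g/mL = 693.3 mL.

(b) Volume: 1870 m³ = 1,870,000 L.
(b) Alkalinity to add: (106 − 44) = 62 mg/L as CaCO₃ × 1,870,000 L = 115,900 g as CaCO₃.
(b) Equivalents: 115,900 g ÷ 50 g/eq = 2319 eq.
(b) Each mole of Na₂CO₃ supplies 2 eq, so 2319 / 2 = 1159 mol.
(b) Mass: 1159 mol × 106 g/mol = 122,900 g.

(a) 693 mL; (b) 123 kg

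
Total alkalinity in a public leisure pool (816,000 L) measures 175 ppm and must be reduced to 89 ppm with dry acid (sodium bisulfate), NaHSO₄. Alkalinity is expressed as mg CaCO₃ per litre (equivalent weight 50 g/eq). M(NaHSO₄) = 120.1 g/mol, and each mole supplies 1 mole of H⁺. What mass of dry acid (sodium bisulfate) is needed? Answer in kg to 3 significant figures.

Alkalinity to neutralize: (175 − 89) = 86 mg/L as CaCO₃ × 816,000 L = 70,180 g as CaCO₃.
Equivalents of H⁺ required: 70,180 ÷ 50 g/eq = 1404 eq = 1404 mol NaHSO₄.
Mass of NaHSO₄: 1404 × 120.1 = 168,600 g.

169 kg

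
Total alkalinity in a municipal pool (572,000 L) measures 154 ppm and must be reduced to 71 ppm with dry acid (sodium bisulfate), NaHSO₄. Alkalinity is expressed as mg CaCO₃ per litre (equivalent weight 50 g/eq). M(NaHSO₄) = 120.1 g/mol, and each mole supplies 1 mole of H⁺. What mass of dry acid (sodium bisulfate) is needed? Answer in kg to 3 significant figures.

Alkalinity to neutralize: (154 − 71) = 83 mg/L as CaCO₃ × 572,000 L = 47,480 g as CaCO₃.
Equivalents of H⁺ required: 47,480 ÷ 50 g/eq = 949.5 eq = 949.5 mol NaHSO₄.
Mass of NaHSO₄: 949.5 × 120.1 = 114,000 g.

114 kg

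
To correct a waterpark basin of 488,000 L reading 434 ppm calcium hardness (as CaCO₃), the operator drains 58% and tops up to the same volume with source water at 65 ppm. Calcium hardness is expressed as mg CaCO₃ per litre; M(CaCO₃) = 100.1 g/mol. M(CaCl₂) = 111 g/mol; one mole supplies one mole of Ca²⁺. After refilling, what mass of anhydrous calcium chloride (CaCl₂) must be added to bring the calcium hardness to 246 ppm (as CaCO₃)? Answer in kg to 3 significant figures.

14.1 kg

After draining 58% and refilling: 434 × 0.42 + 65 × 0.58 = 219.98 ppm.
Deficit to target: 246 − 219.98 = 26.02 mg/L.
As CaCO₃: 26.02 mg/L × 488,000 L = 12,700 g; ÷ 100.1 = 126.9 mol Ca²⁺.
Mass: 126.9 × 111 = 14,080 g.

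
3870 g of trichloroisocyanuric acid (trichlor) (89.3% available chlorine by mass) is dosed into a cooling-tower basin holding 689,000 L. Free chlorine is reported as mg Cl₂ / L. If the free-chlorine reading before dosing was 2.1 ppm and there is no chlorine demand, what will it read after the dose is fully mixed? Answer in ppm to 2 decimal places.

Available chlorine delivered: 3870 g × 0.893 = 3456 g as Cl₂.
Concentration rise: 3456 g / 689,000 L = 5.016 mg/L = 5.02 ppm.
Final FC: 2.1 + 5.02 = 7.12 ppm.

7.12 ppm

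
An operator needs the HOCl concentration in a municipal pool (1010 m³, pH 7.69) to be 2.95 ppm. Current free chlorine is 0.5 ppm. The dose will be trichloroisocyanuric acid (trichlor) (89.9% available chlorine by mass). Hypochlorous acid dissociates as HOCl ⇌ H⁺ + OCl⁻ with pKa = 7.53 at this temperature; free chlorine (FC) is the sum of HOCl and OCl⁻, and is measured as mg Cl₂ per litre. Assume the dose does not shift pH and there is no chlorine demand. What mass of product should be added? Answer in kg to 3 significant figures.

Volume: 1010 m³ = 1,010,000 L.
[OCl⁻]/[HOCl] = 10^(pH − pKa) = 10^(7.69 − 7.53) = 1.445; fraction as HOCl = 1/(1 + 1.445) = 0.4089.
Free chlorine required for 2.95 ppm HOCl: 2.95 / 0.4089 = 7.214 ppm.
FC to add: 7.214 − 0.5 = 6.714 mg/L as Cl₂.
Cl₂ equivalent: 6.714 mg/L × 1,010,000 L = 6781 g.
Product at 89.9% available Cl: 6781 / 0.899 = 7543 g.

7.54 kg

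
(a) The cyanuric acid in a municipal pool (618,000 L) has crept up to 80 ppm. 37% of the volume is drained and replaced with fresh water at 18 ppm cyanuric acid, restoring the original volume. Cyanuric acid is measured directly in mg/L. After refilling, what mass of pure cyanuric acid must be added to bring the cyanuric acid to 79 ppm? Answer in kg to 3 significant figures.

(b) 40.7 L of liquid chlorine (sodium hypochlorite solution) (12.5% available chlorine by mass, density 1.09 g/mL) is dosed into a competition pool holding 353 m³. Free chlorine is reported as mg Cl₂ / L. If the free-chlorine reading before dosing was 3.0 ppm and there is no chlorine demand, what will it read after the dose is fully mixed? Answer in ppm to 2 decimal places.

(a) After draining 37% and refilling: 80 × 0.63 + 18 × 0.37 = 57.06 ppm.
(a) Deficit to target: 79 − 57.06 = 21.94 mg/L.
(a) Mass: 21.94 mg/L × 618,000 L = 13,560 g cyanuric acid.

(b) Volume: 353 m³ = 353,000 L.
(b) Mass of solution: 40.7 L × 1000 mL/L × 1.09 g/mL = 44,360 g.
(b) Available chlorine delivered: 44,360 g × 0.125 = 5545 g as Cl₂.
(b) Concentration rise: 5545 g / 353,000 L = 15.71 mg/L = 15.71 ppm.
(b) Final FC: 3.0 + 15.71 = 18.71 ppm.

(a) 13.6 kg; (b) 18.71 ppm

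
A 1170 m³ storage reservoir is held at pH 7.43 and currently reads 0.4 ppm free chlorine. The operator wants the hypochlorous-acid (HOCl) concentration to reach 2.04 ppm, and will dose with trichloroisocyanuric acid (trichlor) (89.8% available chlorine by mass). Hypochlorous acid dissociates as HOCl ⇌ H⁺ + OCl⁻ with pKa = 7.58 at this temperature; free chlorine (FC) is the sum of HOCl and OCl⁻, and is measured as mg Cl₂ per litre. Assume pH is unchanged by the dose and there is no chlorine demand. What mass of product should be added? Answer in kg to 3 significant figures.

Volume: 1170 m³ = 1,170,000 L.
[OCl⁻]/[HOCl] = 10^(pH − pKa) = 10^(7.43 − 7.58) = 0.7079; fraction as HOCl = 1/(1 + 0.7079) = 0.5855.
Free chlorine required for 2.04 ppm HOCl: 2.04 / 0.5855 = 3.484 ppm.
FC to add: 3.484 − 0.4 = 3.084 mg/L as Cl₂.
Cl₂ equivalent: 3.084 mg/L × 1,170,000 L = 3609 g.
Product at 89.8% available Cl: 3609 / 0.898 = 4018 g.

4.02 kg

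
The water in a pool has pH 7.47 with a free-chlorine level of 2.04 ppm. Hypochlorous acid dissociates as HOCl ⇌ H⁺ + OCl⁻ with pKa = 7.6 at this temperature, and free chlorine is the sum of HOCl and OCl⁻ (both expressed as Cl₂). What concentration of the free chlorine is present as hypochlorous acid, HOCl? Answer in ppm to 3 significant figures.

1.17 ppm

[OCl⁻]/[HOCl] = 10^(pH − pKa) = 10^(7.47 − 7.6) = 10^-0.13 = 0.7413.
Fraction as HOCl = 1 / (1 + 0.7413) = 0.5743.
HOCl = 0.5743 × 2.04 ppm = 1.172 ppm.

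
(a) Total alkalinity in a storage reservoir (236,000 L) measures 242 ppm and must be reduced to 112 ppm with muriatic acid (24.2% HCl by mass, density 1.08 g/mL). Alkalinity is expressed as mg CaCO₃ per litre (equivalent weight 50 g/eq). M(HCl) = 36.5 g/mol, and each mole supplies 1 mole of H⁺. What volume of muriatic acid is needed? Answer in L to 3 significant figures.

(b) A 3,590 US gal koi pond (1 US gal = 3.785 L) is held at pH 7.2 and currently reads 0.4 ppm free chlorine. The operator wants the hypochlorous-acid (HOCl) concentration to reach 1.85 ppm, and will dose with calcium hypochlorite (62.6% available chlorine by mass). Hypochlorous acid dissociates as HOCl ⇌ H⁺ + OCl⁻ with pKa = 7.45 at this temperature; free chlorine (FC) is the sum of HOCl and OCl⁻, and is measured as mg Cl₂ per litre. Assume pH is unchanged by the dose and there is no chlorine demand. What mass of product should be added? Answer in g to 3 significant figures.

(a) 85.7 L; (b) 54.1 g

(a) Alkalinity to neutralize: (242 − 112) = 130 mg/L as CaCO₃ × 236,000 L = 30,680 g as CaCO₃.
(a) Equivalents of H⁺ required: 30,680 ÷ 50 g/eq = 613.6 eq = 613.6 mol HCl.
(a) Mass of HCl: 613.6 × 36.5 = 22,400 g.
(a) Mass of 24.2% solution: 22,400 / 0.242 = 92,550 g.
(a) Volume: 92,550 g ÷ 1.08 g/mL = 85,690 mL.

(b) Volume: 3,590 US gal × 3.785 L/gal = 13,588 L.
(b) [OCl⁻]/[HOCl] = 10^(pH − pKa) = 10^(7.2 − 7.45) = 0.5623; fraction as HOCl = 1/(1 + 0.5623) = 0.6401.
(b) Free chlorine required for 1.85 ppm HOCl: 1.85 / 0.6401 = 2.89 ppm.
(b) FC to add: 2.89 − 0.4 = 2.49 mg/L as Cl₂.
(b) Cl₂ equivalent: 2.49 mg/L × 13,588 L = 33.84 g.
(b) Product at 62.6% available Cl: 33.84 / 0.626 = 54.06 g.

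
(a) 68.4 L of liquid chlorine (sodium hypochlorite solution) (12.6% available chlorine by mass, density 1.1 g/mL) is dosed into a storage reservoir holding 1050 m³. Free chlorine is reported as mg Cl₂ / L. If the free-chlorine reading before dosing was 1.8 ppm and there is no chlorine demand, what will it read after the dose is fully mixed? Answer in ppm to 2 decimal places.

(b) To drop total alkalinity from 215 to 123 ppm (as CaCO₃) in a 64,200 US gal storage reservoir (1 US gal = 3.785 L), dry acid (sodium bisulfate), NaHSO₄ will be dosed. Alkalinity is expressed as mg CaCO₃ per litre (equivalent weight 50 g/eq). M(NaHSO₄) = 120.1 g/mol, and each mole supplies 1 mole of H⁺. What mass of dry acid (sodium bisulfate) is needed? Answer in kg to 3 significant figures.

(a) 10.83 ppm; (b) 53.7 kg

(a) Volume: 1050 m³ = 1,050,000 L.
(a) Mass of solution: 68.4 L × 1000 mL/L × 1.1 g/mL = 75,240 g.
(a) Available chlorine delivered: 75,240 g × 0.126 = 9480 g as Cl₂.
(a) Concentration rise: 9480 g / 1,050,000 L = 9.029 mg/L = 9.03 ppm.
(a) Final FC: 1.8 + 9.03 = 10.83 ppm.

(b) Volume: 64,200 US gal × 3.785 L/gal = 242,997 L.
(b) Alkalinity to neutralize: (215 − 123) = 92 mg/L as CaCO₃ × 242,997 L = 22,360 g as CaCO₃.
(b) Equivalents of H⁺ required: 22,360 ÷ 50 g/eq = 447.1 eq = 447.1 mol NaHSO₄.
(b) Mass of NaHSO₄: 447.1 × 120.1 = 53,700 g.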